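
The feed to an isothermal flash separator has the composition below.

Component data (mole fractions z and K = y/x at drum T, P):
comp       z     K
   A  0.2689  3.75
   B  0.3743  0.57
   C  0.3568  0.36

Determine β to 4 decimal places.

Rachford–Rice: g(β) = Σ zᵢ(Kᵢ−1)/(1+β(Kᵢ−1)) = 0.
g(0) = ΣzᵢKᵢ − 1 = 0.3502 and g(1) = 1 − Σzᵢ/Kᵢ = -0.7195, so a root lies in (0, 1).
Newton–Raphson from β = 0.6:
  β = 0.6000: g = -0.30857, g' = -0.8004 → β = 0.2145
  β = 0.2145: g = 0.02313, g' = -1.0849 → β = 0.2358
  β = 0.2358: g = 0.00052, g' = -1.0367 → β = 0.2363
Converged at β = 0.2363.

β = 0.2363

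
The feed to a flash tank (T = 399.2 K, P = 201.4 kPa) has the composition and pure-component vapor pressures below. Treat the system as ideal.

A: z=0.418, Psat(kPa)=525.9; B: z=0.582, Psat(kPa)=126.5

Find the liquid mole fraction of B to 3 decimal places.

Raoult's law: Kᵢ = Pᵢˢᵃᵗ/P = Pᵢˢᵃᵗ/201.4.
  K_A = 525.9/201.4 = 2.61122, K_B = 126.5/201.4 = 0.62810
Material balance + equilibrium reduce to Σ zᵢ(Kᵢ−1)/(1+β(Kᵢ−1)) = 0.
Check two-phase: ΣzᵢKᵢ = 1.457 > 1 and Σzᵢ/Kᵢ = 1.087 > 1, so g(0) = 0.457 > 0 and g(1) = -0.087 < 0.
Newton iteration, β⁰ = 0.35:
  β = 0.350: g = 0.1818, g' = -0.550 → β = 0.681
  β = 0.681: g = 0.0315, g' = -0.391 → β = 0.761
  β = 0.761: g = 0.0007, g' = -0.376 → β = 0.763
Converged at β = 0.763.
Compositions from xᵢ = zᵢ/(1+β(Kᵢ−1)), yᵢ = Kᵢxᵢ:
  A: x = 0.188, y = 0.490
  B: x = 0.812, y = 0.510

x_B = 0.812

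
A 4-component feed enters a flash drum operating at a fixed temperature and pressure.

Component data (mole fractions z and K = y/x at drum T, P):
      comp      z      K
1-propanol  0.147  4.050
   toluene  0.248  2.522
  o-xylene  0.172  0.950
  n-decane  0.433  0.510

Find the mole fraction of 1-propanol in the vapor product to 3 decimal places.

y_1-propanol = 0.192

Rachford–Rice: g(β) = Σ zᵢ(Kᵢ−1)/(1+β(Kᵢ−1)) = 0.
Check two-phase: ΣzᵢKᵢ = 1.605 > 1 and Σzᵢ/Kᵢ = 1.165 > 1, so g(0) = 0.605 > 0 and g(1) = -0.165 < 0.
Newton–Raphson from β = 0.5:
  β = 0.500: g = 0.1021, g' = -0.583 → β = 0.675
  β = 0.675: g = 0.0067, g' = -0.518 → β = 0.688
Converged at β = 0.688.
Compositions from xᵢ = zᵢ/(1+β(Kᵢ−1)), yᵢ = Kᵢxᵢ:
  1-propanol: x = 0.047, y = 0.192
  toluene: x = 0.121, y = 0.305
  o-xylene: x = 0.178, y = 0.169
  n-decane: x = 0.653, y = 0.333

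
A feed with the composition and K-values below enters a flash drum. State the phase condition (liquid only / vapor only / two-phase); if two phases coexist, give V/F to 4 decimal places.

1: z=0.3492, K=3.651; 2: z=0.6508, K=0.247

ΣzᵢKᵢ = 1.4357; Σzᵢ/Kᵢ = 2.7305.
Both exceed 1, so a two-phase solution exists.
Rachford–Rice: g(ψ) = Σ zᵢ(Kᵢ−1)/(1+ψ(Kᵢ−1)) = 0.
Binary case is linear: z₁(K₁−1)(1+ψ(K₂−1)) + z₂(K₂−1)(1+ψ(K₁−1)) = 0
⇒ ψ = [z₁(K₁−1)+z₂(K₂−1)] / [−(K₁−1)(K₂−1)] = 0.43568/1.99620 = 0.2183

two-phase, V/F = 0.2183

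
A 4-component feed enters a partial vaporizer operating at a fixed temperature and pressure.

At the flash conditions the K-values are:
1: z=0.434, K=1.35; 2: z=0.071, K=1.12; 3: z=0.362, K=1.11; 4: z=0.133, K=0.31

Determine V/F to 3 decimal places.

V/F = 0.660

Newton–Raphson from V/F = 0.5:
  V/F = 0.500: g = 0.0350, g' = -0.191 → V/F = 0.683
  V/F = 0.683: g = -0.0061, g' = -0.266 → V/F = 0.660
Converged at V/F = 0.660.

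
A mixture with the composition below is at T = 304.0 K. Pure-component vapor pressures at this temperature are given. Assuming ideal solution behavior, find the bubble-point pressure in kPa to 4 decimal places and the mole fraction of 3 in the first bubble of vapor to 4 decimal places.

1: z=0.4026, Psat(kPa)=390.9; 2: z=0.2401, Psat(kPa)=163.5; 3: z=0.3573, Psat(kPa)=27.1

At the bubble point ψ → 0, so ΣzᵢKᵢ = 1 with Kᵢ = Pᵢˢᵃᵗ/P ⇒ P = ΣzᵢPᵢˢᵃᵗ.
P = 0.4026·390.9 + 0.2401·163.5 + 0.3573·27.1 = 206.3155 kPa
yᵢ = zᵢPᵢˢᵃᵗ/P ⇒ y_3 = 0.3573·27.1/206.3155 = 0.0469

Pbub = 206.3155 kPa, y_3 = 0.0469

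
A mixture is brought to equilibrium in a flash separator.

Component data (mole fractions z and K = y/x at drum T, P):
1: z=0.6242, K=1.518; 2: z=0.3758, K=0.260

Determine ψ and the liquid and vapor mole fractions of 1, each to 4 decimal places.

Material balance + equilibrium reduce to Σ zᵢ(Kᵢ−1)/(1+ψ(Kᵢ−1)) = 0.
Feasibility: ΣzᵢKᵢ = 1.0452, Σzᵢ/Kᵢ = 1.8566 — both > 1, two phases present.
Binary case is linear: z₁(K₁−1)(1+ψ(K₂−1)) + z₂(K₂−1)(1+ψ(K₁−1)) = 0
⇒ ψ = [z₁(K₁−1)+z₂(K₂−1)] / [−(K₁−1)(K₂−1)] = 0.04524/0.38332 = 0.1180
Compositions from xᵢ = zᵢ/(1+ψ(Kᵢ−1)), yᵢ = Kᵢxᵢ:
  1: x = 0.5882, y = 0.8929
  2: x = 0.4118, y = 0.1071

ψ = 0.1180, x_1 = 0.5882, y_1 = 0.8929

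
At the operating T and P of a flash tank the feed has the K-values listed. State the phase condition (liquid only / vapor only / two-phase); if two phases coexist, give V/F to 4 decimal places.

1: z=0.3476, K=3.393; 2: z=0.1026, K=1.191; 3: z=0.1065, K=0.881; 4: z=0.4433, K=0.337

ΣzᵢKᵢ = 1.5448; Σzᵢ/Kᵢ = 1.6249.
Both exceed 1, so a two-phase solution exists.
Rachford–Rice: g(ψ) = Σ zᵢ(Kᵢ−1)/(1+ψ(Kᵢ−1)) = 0.
Newton iteration, ψ⁰ = 0.5:
  ψ = 0.5000: g = -0.05654, g' = -0.8534 → ψ = 0.4337
  ψ = 0.4337: g = 0.00035, g' = -0.8681 → ψ = 0.4341
Converged at ψ = 0.4341.

two-phase, V/F = 0.4341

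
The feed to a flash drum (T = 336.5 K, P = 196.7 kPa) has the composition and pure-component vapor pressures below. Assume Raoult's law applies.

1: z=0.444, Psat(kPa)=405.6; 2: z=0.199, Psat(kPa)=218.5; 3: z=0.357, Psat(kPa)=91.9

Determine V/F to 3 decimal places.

V/F = 0.671

Raoult's law: Kᵢ = Pᵢˢᵃᵗ/P = Pᵢˢᵃᵗ/196.7.
  K_1 = 405.6/196.7 = 2.06202, K_2 = 218.5/196.7 = 1.11083, K_3 = 91.9/196.7 = 0.46721
Newton–Raphson from V/F = 0.37:
  V/F = 0.370: g = 0.1228, g' = -0.418 → V/F = 0.664
  V/F = 0.664: g = 0.0027, g' = -0.417 → V/F = 0.671
Converged at V/F = 0.671.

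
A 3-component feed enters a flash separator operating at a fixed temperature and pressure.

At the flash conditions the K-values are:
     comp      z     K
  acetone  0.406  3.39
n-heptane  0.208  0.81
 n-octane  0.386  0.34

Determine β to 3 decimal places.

β = 0.521

Material balance + equilibrium reduce to Σ zᵢ(Kᵢ−1)/(1+β(Kᵢ−1)) = 0.
Check two-phase: ΣzᵢKᵢ = 1.676 > 1 and Σzᵢ/Kᵢ = 1.512 > 1, so g(0) = 0.676 > 0 and g(1) = -0.512 < 0.
Newton iteration, β⁰ = 0.5:
  β = 0.500: g = 0.0182, g' = -0.865 → β = 0.521
Converged at β = 0.521.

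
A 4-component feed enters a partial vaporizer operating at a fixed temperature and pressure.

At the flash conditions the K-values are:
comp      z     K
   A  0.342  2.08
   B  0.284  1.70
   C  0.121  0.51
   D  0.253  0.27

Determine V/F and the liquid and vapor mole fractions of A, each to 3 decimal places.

V/F = 0.528, x_A = 0.218, y_A = 0.453

Newton iteration, V/F⁰ = 0.42:
  V/F = 0.420: g = 0.0667, g' = -0.598 → V/F = 0.532
  V/F = 0.532: g = -0.0024, g' = -0.648 → V/F = 0.528
Converged at V/F = 0.528.
Compositions from xᵢ = zᵢ/(1+V/F(Kᵢ−1)), yᵢ = Kᵢxᵢ:
  A: x = 0.218, y = 0.453
  B: x = 0.207, y = 0.353
  C: x = 0.163, y = 0.083
  D: x = 0.412, y = 0.111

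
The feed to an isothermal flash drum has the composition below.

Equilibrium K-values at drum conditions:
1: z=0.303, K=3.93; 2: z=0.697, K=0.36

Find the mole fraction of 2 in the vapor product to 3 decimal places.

y_2 = 0.295

Newton iteration, V/F⁰ = 0.5:
  V/F = 0.500: g = -0.2958, g' = -1.046 → V/F = 0.217
  V/F = 0.217: g = 0.0246, g' = -1.357 → V/F = 0.235
  V/F = 0.235: g = 0.0005, g' = -1.307 → V/F = 0.236
Converged at V/F = 0.236.
Compositions from xᵢ = zᵢ/(1+V/F(Kᵢ−1)), yᵢ = Kᵢxᵢ:
  1: x = 0.179, y = 0.705
  2: x = 0.821, y = 0.295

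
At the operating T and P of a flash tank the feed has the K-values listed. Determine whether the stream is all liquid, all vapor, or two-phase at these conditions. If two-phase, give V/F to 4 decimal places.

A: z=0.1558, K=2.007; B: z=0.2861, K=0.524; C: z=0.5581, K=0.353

ΣzᵢKᵢ = 0.6596; Σzᵢ/Kᵢ = 2.2046.
Since ΣzᵢKᵢ < 1 the mixture is below its bubble point — single liquid phase.

all liquid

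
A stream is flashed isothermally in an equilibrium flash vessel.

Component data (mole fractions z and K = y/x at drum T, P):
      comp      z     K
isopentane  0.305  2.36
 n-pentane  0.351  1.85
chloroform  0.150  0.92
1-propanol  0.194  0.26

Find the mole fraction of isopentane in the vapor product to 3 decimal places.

y_isopentane = 0.342

Iterate (Newton) starting at ψ = 0.51:
  ψ = 0.510: g = 0.2100, g' = -0.595 → ψ = 0.863
  ψ = 0.863: g = -0.0470, g' = -1.018 → ψ = 0.817
  ψ = 0.817: g = -0.0030, g' = -0.895 → ψ = 0.813
Converged at ψ = 0.813.
Compositions from xᵢ = zᵢ/(1+ψ(Kᵢ−1)), yᵢ = Kᵢxᵢ:
  isopentane: x = 0.145, y = 0.342
  n-pentane: x = 0.208, y = 0.384
  chloroform: x = 0.160, y = 0.148
  1-propanol: x = 0.487, y = 0.127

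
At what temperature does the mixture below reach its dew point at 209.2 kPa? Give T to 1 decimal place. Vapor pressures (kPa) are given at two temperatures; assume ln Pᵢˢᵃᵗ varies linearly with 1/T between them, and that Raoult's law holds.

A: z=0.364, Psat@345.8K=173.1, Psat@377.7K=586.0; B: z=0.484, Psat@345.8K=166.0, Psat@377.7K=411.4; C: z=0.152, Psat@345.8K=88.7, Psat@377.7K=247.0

T = 355.8 K

Dew-point temperature: Σzᵢ·P/Pᵢˢᵃᵗ(T) = 1. Interpolate ln Pᵢˢᵃᵗ = aᵢ + bᵢ/T.
  T = 345.8 K: ΣzᵢP/Pᵢˢᵃᵗ = 1.4084
  T = 377.7 K: ΣzᵢP/Pᵢˢᵃᵗ = 0.5048
  T = 361.8 K: ΣzᵢP/Pᵢˢᵃᵗ = 0.8212
  T = 353.8 K: ΣzᵢP/Pᵢˢᵃᵗ = 1.0683
  T = 357.8 K: ΣzᵢP/Pᵢˢᵃᵗ = 0.9351
  T = 355.8 K: ΣzᵢP/Pᵢˢᵃᵗ = 0.9991
Interpolating between 353.8 K and 355.8 K gives T ≈ 355.8 K.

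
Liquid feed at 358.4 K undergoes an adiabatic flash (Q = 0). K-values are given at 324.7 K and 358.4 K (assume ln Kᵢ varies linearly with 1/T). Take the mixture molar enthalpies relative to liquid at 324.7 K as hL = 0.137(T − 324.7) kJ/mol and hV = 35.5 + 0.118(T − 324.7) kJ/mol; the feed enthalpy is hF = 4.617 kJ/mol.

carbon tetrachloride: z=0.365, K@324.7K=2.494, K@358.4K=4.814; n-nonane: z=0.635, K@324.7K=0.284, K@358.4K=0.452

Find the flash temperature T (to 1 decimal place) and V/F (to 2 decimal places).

T = 326.8 K, V/F = 0.12

Adiabatic flash: solve Rachford–Rice at each trial T, then check hF = ψ·hV(T) + (1−ψ)·hL(T).
  T = 324.7 K: K = (2.494, 0.284), RR gives ψ = 0.085, H_out = 3.008 kJ/mol
  T = 358.4 K: K = (4.814, 0.452), RR gives ψ = 0.500, H_out = 22.032 kJ/mol
  T = 341.5 K: K = (3.518, 0.362), RR gives ψ = 0.320, H_out = 13.563 kJ/mol
  T = 333.1 K: K = (2.975, 0.322), RR gives ψ = 0.217, H_out = 8.805 kJ/mol
  T = 328.9 K: K = (2.727, 0.303), RR gives ψ = 0.156, H_out = 6.087 kJ/mol
  T = 326.8 K: K = (2.609, 0.293), RR gives ψ = 0.122, H_out = 4.601 kJ/mol
Linear interpolation between T = 326.8 (H_out = 4.601) and T = 328.9 (H_out = 6.087) on hF = 4.617 gives T ≈ 326.8 K, at which ψ = 0.12.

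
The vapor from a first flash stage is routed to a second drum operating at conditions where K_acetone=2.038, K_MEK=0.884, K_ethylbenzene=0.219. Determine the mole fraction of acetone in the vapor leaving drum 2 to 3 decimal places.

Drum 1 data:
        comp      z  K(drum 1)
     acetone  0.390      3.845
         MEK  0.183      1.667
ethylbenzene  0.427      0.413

y_acetone (drum 2) = 0.716

Drum 1:
Material balance + equilibrium reduce to Σ zᵢ(Kᵢ−1)/(1+ψ₁(Kᵢ−1)) = 0.
Feasibility: ΣzᵢKᵢ = 1.981, Σzᵢ/Kᵢ = 1.245 — both > 1, two phases present.
Iterate (Newton) starting at ψ₁ = 0.32:
  ψ₁ = 0.320: g = 0.3728, g' = -1.143 → ψ₁ = 0.646
  ψ₁ = 0.646: g = 0.0725, g' = -0.813 → ψ₁ = 0.735
Converged at ψ₁ = 0.735.
Drum-1 compositions:
  acetone: x = 0.126, y = 0.485
  MEK: x = 0.123, y = 0.205
  ethylbenzene: x = 0.751, y = 0.310
Drum-2 feed = drum-1 vapor: z₂ = (0.4851, 0.2047, 0.3102).
Drum 2:
Material balance + equilibrium reduce to Σ zᵢ(Kᵢ−1)/(1+ψ₂(Kᵢ−1)) = 0.
Feasibility: ΣzᵢKᵢ = 1.238, Σzᵢ/Kᵢ = 1.886 — both > 1, two phases present.
Iterate (Newton) starting at ψ₂ = 0.5:
  ψ₂ = 0.500: g = -0.0912, g' = -0.739 → ψ₂ = 0.377
  ψ₂ = 0.377: g = -0.0060, g' = -0.653 → ψ₂ = 0.367
Converged at ψ₂ = 0.367.
  acetone: x = 0.351, y = 0.716
  MEK: x = 0.214, y = 0.189
  ethylbenzene: x = 0.435, y = 0.095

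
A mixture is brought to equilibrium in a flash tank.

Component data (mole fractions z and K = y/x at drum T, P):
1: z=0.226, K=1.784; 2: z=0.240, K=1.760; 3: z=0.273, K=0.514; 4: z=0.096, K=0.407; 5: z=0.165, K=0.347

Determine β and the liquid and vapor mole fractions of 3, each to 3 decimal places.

β = 0.143, x_3 = 0.293, y_3 = 0.151

Let β = V/F and solve Σ zᵢ(Kᵢ−1)/(1+β(Kᵢ−1)) = 0.
Feasibility: ΣzᵢKᵢ = 1.062, Σzᵢ/Kᵢ = 1.506 — both > 1, two phases present.
Newton–Raphson from β = 0.5:
  β = 0.500: g = -0.1567, g' = -0.480 → β = 0.174
  β = 0.174: g = -0.0129, g' = -0.424 → β = 0.143
Converged at β = 0.143.
Compositions from xᵢ = zᵢ/(1+β(Kᵢ−1)), yᵢ = Kᵢxᵢ:
  1: x = 0.203, y = 0.362
  2: x = 0.216, y = 0.381
  3: x = 0.293, y = 0.151
  4: x = 0.105, y = 0.043
  5: x = 0.182, y = 0.063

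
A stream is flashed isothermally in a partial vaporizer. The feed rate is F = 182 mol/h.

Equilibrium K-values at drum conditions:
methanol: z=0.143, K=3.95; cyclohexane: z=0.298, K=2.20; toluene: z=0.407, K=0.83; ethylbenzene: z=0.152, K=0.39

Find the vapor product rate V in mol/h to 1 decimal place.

Rachford–Rice: g(V/F) = Σ zᵢ(Kᵢ−1)/(1+V/F(Kᵢ−1)) = 0.
g(0) = ΣzᵢKᵢ − 1 = 0.618 and g(1) = 1 − Σzᵢ/Kᵢ = -0.052, so a root lies in (0, 1).
Iterate (Newton) starting at V/F = 0.5:
  V/F = 0.500: g = 0.1849, g' = -0.502 → V/F = 0.868
  V/F = 0.868: g = 0.0152, g' = -0.473 → V/F = 0.901
  V/F = 0.901: g = -0.0002, g' = -0.487 → V/F = 0.900
Converged at V/F = 0.900.
Then V = V/F·F = 0.9001·182 = 163.8 mol/h and L = F − V = 18.2 mol/h.

V = 163.8 mol/h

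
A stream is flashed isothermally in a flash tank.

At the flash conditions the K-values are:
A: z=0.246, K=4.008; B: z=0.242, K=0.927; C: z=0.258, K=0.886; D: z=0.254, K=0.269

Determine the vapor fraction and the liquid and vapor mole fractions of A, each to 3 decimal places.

Rachford–Rice: g(ψ) = Σ zᵢ(Kᵢ−1)/(1+ψ(Kᵢ−1)) = 0.
Check two-phase: ΣzᵢKᵢ = 1.507 > 1 and Σzᵢ/Kᵢ = 1.558 > 1, so g(0) = 0.507 > 0 and g(1) = -0.558 < 0.
Iterate (Newton) starting at ψ = 0.5:
  ψ = 0.500: g = -0.0466, g' = -0.697 → ψ = 0.433
  ψ = 0.433: g = 0.0005, g' = -0.715 → ψ = 0.434
Converged at ψ = 0.434.
Compositions from xᵢ = zᵢ/(1+ψ(Kᵢ−1)), yᵢ = Kᵢxᵢ:
  A: x = 0.107, y = 0.428
  B: x = 0.250, y = 0.232
  C: x = 0.271, y = 0.240
  D: x = 0.372, y = 0.100

ψ = 0.434, x_A = 0.107, y_A = 0.428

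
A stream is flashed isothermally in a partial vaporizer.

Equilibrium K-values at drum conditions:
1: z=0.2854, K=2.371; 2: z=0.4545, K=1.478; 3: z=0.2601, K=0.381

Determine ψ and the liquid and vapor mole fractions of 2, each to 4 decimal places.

ψ = 0.8424, x_2 = 0.3240, y_2 = 0.4789

Let ψ = V/F and solve Σ zᵢ(Kᵢ−1)/(1+ψ(Kᵢ−1)) = 0.
Feasibility: ΣzᵢKᵢ = 1.4475, Σzᵢ/Kᵢ = 1.1106 — both > 1, two phases present.
Newton iteration, ψ⁰ = 0.39:
  ψ = 0.3900: g = 0.22584, g' = -0.4747 → ψ = 0.8657
  ψ = 0.8657: g = -0.01431, g' = -0.6268 → ψ = 0.8429
  ψ = 0.8429: g = -0.00027, g' = -0.6039 → ψ = 0.8424
Converged at ψ = 0.8424.
Compositions from xᵢ = zᵢ/(1+ψ(Kᵢ−1)), yᵢ = Kᵢxᵢ:
  1: x = 0.1324, y = 0.3140
  2: x = 0.3240, y = 0.4789
  3: x = 0.5435, y = 0.2071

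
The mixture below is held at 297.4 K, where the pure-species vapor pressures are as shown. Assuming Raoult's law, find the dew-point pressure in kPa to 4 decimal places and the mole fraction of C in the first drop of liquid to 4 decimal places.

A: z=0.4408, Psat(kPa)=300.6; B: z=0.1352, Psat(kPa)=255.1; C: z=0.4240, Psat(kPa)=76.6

Pdew = 132.7733 kPa, x_C = 0.7349

At the dew point ψ → 1, so Σzᵢ/Kᵢ = 1 with Kᵢ = Pᵢˢᵃᵗ/P ⇒ 1/P = Σzᵢ/Pᵢˢᵃᵗ.
1/P = 0.4408/300.6 + 0.1352/255.1 + 0.4240/76.6 = 0.0075316 ⇒ P = 132.7733 kPa
xᵢ = zᵢP/Pᵢˢᵃᵗ ⇒ x_C = 0.4240·132.7733/76.6 = 0.7349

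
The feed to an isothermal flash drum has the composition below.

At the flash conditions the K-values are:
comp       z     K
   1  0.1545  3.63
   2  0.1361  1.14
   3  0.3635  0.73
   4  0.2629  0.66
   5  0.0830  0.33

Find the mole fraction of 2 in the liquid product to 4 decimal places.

x_2 = 0.1317

Material balance + equilibrium reduce to Σ zᵢ(Kᵢ−1)/(1+V/F(Kᵢ−1)) = 0.
g(0) = ΣzᵢKᵢ − 1 = 0.1822 and g(1) = 1 − Σzᵢ/Kᵢ = -0.3097, so a root lies in (0, 1).
Iterate (Newton) starting at V/F = 0.5:
  V/F = 0.5000: g = -0.11145, g' = -0.3655 → V/F = 0.1951
  V/F = 0.1951: g = 0.02378, g' = -0.5830 → V/F = 0.2359
  V/F = 0.2359: g = 0.00116, g' = -0.5282 → V/F = 0.2381
Converged at V/F = 0.2381.
Compositions from xᵢ = zᵢ/(1+V/F(Kᵢ−1)), yᵢ = Kᵢxᵢ:
  1: x = 0.0950, y = 0.3449
  2: x = 0.1317, y = 0.1501
  3: x = 0.3885, y = 0.2836
  4: x = 0.2861, y = 0.1888
  5: x = 0.0988, y = 0.0326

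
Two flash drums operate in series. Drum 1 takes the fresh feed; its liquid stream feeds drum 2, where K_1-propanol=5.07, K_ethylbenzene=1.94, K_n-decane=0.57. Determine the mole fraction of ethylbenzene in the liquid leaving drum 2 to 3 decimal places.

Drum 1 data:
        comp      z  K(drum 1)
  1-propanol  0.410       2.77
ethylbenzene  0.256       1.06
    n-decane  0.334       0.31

x_ethylbenzene (drum 2) = 0.146

Drum 1:
Material balance + equilibrium reduce to Σ zᵢ(Kᵢ−1)/(1+ψ₁(Kᵢ−1)) = 0.
Check two-phase: ΣzᵢKᵢ = 1.511 > 1 and Σzᵢ/Kᵢ = 1.467 > 1, so g(0) = 0.511 > 0 and g(1) = -0.467 < 0.
Newton iteration, ψ₁⁰ = 0.4:
  ψ₁ = 0.400: g = 0.1216, g' = -0.745 → ψ₁ = 0.563
  ψ₁ = 0.563: g = 0.0013, g' = -0.748 → ψ₁ = 0.565
Converged at ψ₁ = 0.565.
Drum-1 compositions:
  1-propanol: x = 0.205, y = 0.568
  ethylbenzene: x = 0.248, y = 0.262
  n-decane: x = 0.547, y = 0.170
Drum-2 feed = drum-1 liquid: z₂ = (0.2050, 0.2476, 0.5474).
Drum 2:
Rachford–Rice: g(ψ₂) = Σ zᵢ(Kᵢ−1)/(1+ψ₂(Kᵢ−1)) = 0.
Check two-phase: ΣzᵢKᵢ = 1.832 > 1 and Σzᵢ/Kᵢ = 1.128 > 1, so g(0) = 0.832 > 0 and g(1) = -0.128 < 0.
Newton–Raphson from ψ₂ = 0.5:
  ψ₂ = 0.500: g = 0.1334, g' = -0.634 → ψ₂ = 0.710
  ψ₂ = 0.710: g = 0.0151, g' = -0.513 → ψ₂ = 0.740
Converged at ψ₂ = 0.740.
  1-propanol: x = 0.051, y = 0.259
  ethylbenzene: x = 0.146, y = 0.283
  n-decane: x = 0.803, y = 0.458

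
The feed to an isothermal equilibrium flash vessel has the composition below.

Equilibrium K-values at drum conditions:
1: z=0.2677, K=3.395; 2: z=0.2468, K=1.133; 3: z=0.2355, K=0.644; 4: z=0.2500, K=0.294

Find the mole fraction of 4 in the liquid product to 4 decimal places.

Iterate (Newton) starting at V/F = 0.5:
  V/F = 0.5000: g = -0.05225, g' = -0.6637 → V/F = 0.4213
  V/F = 0.4213: g = 0.00038, g' = -0.6781 → V/F = 0.4218
Converged at V/F = 0.4218.
Compositions from xᵢ = zᵢ/(1+V/F(Kᵢ−1)), yᵢ = Kᵢxᵢ:
  1: x = 0.1332, y = 0.4521
  2: x = 0.2337, y = 0.2648
  3: x = 0.2771, y = 0.1785
  4: x = 0.3560, y = 0.1047

x_4 = 0.3560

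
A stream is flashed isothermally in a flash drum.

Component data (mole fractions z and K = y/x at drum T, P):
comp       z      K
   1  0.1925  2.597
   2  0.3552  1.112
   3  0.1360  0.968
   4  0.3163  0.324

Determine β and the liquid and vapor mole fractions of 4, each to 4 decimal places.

β = 0.2429, x_4 = 0.3785, y_4 = 0.1226

Iterate (Newton) starting at β = 0.55:
  β = 0.5500: g = -0.14366, g' = -0.5095 → β = 0.2681
  β = 0.2681: g = -0.01163, g' = -0.4607 → β = 0.2428
  β = 0.2428: g = 0.00007, g' = -0.4662 → β = 0.2429
Converged at β = 0.2429.
Compositions from xᵢ = zᵢ/(1+β(Kᵢ−1)), yᵢ = Kᵢxᵢ:
  1: x = 0.1387, y = 0.3602
  2: x = 0.3458, y = 0.3845
  3: x = 0.1371, y = 0.1327
  4: x = 0.3785, y = 0.1226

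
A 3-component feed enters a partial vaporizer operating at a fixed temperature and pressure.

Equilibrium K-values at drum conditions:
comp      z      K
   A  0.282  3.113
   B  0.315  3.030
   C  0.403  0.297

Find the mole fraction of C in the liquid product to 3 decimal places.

x_C = 0.746

Rachford–Rice: g(V/F) = Σ zᵢ(Kᵢ−1)/(1+V/F(Kᵢ−1)) = 0.
Feasibility: ΣzᵢKᵢ = 1.952, Σzᵢ/Kᵢ = 1.551 — both > 1, two phases present.
Newton iteration, V/F⁰ = 0.5:
  V/F = 0.500: g = 0.1702, g' = -1.091 → V/F = 0.656
  V/F = 0.656: g = -0.0018, g' = -1.146 → V/F = 0.654
Converged at V/F = 0.654.
Compositions from xᵢ = zᵢ/(1+V/F(Kᵢ−1)), yᵢ = Kᵢxᵢ:
  A: x = 0.118, y = 0.368
  B: x = 0.135, y = 0.410
  C: x = 0.746, y = 0.222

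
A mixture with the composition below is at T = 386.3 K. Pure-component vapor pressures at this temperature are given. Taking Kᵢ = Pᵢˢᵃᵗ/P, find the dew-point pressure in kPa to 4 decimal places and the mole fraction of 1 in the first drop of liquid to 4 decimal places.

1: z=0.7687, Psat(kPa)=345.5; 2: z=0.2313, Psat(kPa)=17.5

At the dew point ψ → 1, so Σzᵢ/Kᵢ = 1 with Kᵢ = Pᵢˢᵃᵗ/P ⇒ 1/P = Σzᵢ/Pᵢˢᵃᵗ.
1/P = 0.7687/345.5 + 0.2313/17.5 = 0.0154420 ⇒ P = 64.7583 kPa
xᵢ = zᵢP/Pᵢˢᵃᵗ ⇒ x_1 = 0.7687·64.7583/345.5 = 0.1441

Pdew = 64.7583 kPa, x_1 = 0.1441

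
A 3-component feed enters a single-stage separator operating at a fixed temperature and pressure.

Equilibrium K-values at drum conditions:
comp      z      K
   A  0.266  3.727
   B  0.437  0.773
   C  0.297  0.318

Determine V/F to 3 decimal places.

V/F = 0.347

Newton iteration, V/F⁰ = 0.56:
  V/F = 0.560: g = -0.1543, g' = -0.701 → V/F = 0.340
  V/F = 0.340: g = 0.0053, g' = -0.793 → V/F = 0.347
Converged at V/F = 0.347.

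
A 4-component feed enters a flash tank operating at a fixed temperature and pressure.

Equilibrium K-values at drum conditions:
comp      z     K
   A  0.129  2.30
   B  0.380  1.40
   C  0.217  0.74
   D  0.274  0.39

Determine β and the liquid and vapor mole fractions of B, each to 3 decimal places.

Newton–Raphson from β = 0.5:
  β = 0.500: g = -0.0770, g' = -0.353 → β = 0.282
  β = 0.282: g = -0.0033, g' = -0.332 → β = 0.272
Converged at β = 0.272.
Compositions from xᵢ = zᵢ/(1+β(Kᵢ−1)), yᵢ = Kᵢxᵢ:
  A: x = 0.095, y = 0.219
  B: x = 0.343, y = 0.480
  C: x = 0.233, y = 0.173
  D: x = 0.328, y = 0.128

β = 0.272, x_B = 0.343, y_B = 0.480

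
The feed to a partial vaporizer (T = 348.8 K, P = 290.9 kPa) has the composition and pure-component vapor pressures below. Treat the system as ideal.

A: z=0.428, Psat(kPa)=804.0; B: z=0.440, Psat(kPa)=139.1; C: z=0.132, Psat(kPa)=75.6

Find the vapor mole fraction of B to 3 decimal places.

Raoult's law: Kᵢ = Pᵢˢᵃᵗ/P = Pᵢˢᵃᵗ/290.9.
  K_A = 804.0/290.9 = 2.76384, K_B = 139.1/290.9 = 0.47817, K_C = 75.6/290.9 = 0.25988
Rachford–Rice: g(V/F) = Σ zᵢ(Kᵢ−1)/(1+V/F(Kᵢ−1)) = 0.
g(0) = ΣzᵢKᵢ − 1 = 0.428 and g(1) = 1 − Σzᵢ/Kᵢ = -0.583, so a root lies in (0, 1).
Iterate (Newton) starting at V/F = 0.5:
  V/F = 0.500: g = -0.0646, g' = -0.778 → V/F = 0.417
Converged at V/F = 0.417.
Compositions from xᵢ = zᵢ/(1+V/F(Kᵢ−1)), yᵢ = Kᵢxᵢ:
  A: x = 0.247, y = 0.681
  B: x = 0.562, y = 0.269
  C: x = 0.191, y = 0.050

y_B = 0.269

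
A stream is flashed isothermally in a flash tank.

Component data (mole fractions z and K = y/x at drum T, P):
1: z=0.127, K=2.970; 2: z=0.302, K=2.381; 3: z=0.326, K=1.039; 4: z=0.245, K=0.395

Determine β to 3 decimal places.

Material balance + equilibrium reduce to Σ zᵢ(Kᵢ−1)/(1+β(Kᵢ−1)) = 0.
Feasibility: ΣzᵢKᵢ = 1.532, Σzᵢ/Kᵢ = 1.104 — both > 1, two phases present.
Newton iteration, β⁰ = 0.43:
  β = 0.430: g = 0.2093, g' = -0.536 → β = 0.821
  β = 0.821: g = 0.0090, g' = -0.553 → β = 0.837
Converged at β = 0.837.

β = 0.837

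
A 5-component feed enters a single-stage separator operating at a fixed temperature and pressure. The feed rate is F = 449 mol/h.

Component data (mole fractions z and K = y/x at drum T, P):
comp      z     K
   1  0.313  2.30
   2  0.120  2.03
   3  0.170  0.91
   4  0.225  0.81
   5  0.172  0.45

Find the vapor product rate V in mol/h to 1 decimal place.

Rachford–Rice: g(ψ) = Σ zᵢ(Kᵢ−1)/(1+ψ(Kᵢ−1)) = 0.
Feasibility: ΣzᵢKᵢ = 1.378, Σzᵢ/Kᵢ = 1.042 — both > 1, two phases present.
Newton iteration, ψ⁰ = 0.5:
  ψ = 0.500: g = 0.1344, g' = -0.360 → ψ = 0.873
  ψ = 0.873: g = 0.0057, g' = -0.357 → ψ = 0.889
Converged at ψ = 0.889.
Then V = ψ·F = 0.8893·449 = 399.3 mol/h and L = F − V = 49.7 mol/h.

V = 399.3 mol/h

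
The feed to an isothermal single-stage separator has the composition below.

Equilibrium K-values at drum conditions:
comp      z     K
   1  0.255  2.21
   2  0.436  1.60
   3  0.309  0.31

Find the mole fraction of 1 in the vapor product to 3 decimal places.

Iterate (Newton) starting at ψ = 0.5:
  ψ = 0.500: g = 0.0680, g' = -0.581 → ψ = 0.617
  ψ = 0.617: g = -0.0037, g' = -0.652 → ψ = 0.611
Converged at ψ = 0.611.
Compositions from xᵢ = zᵢ/(1+ψ(Kᵢ−1)), yᵢ = Kᵢxᵢ:
  1: x = 0.147, y = 0.324
  2: x = 0.319, y = 0.510
  3: x = 0.534, y = 0.166

y_1 = 0.324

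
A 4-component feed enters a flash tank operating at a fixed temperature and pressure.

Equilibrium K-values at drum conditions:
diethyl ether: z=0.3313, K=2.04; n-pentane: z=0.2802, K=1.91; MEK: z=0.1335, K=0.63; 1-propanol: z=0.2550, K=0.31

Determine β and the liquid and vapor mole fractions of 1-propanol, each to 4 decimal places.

Newton–Raphson from β = 0.5:
  β = 0.5000: g = 0.07269, g' = -0.5752 → β = 0.6264
  β = 0.6264: g = -0.00313, g' = -0.6331 → β = 0.6214
Converged at β = 0.6214.
Compositions from xᵢ = zᵢ/(1+β(Kᵢ−1)), yᵢ = Kᵢxᵢ:
  diethyl ether: x = 0.2012, y = 0.4105
  n-pentane: x = 0.1790, y = 0.3419
  MEK: x = 0.1734, y = 0.1092
  1-propanol: x = 0.4464, y = 0.1384

β = 0.6214, x_1-propanol = 0.4464, y_1-propanol = 0.1384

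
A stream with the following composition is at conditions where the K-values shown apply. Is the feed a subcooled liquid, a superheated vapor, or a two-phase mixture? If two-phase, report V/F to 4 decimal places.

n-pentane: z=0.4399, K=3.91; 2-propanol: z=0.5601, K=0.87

superheated vapor

ΣzᵢKᵢ = 2.2073; Σzᵢ/Kᵢ = 0.7563.
Since Σzᵢ/Kᵢ < 1 the mixture is above its dew point — single vapor phase.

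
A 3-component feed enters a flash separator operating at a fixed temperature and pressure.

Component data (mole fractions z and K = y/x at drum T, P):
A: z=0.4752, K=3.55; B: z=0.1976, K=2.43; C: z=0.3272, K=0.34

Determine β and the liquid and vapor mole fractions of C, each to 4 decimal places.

β = 0.8659, x_C = 0.7636, y_C = 0.2596

Let β = V/F and solve Σ zᵢ(Kᵢ−1)/(1+β(Kᵢ−1)) = 0.
Feasibility: ΣzᵢKᵢ = 2.2784, Σzᵢ/Kᵢ = 1.1775 — both > 1, two phases present.
Newton–Raphson from β = 0.54:
  β = 0.5400: g = 0.33369, g' = -1.0196 → β = 0.8673
  β = 0.8673: g = -0.00158, g' = -1.1596 → β = 0.8659
Converged at β = 0.8659.
Compositions from xᵢ = zᵢ/(1+β(Kᵢ−1)), yᵢ = Kᵢxᵢ:
  A: x = 0.1481, y = 0.5259
  B: x = 0.0883, y = 0.2145
  C: x = 0.7636, y = 0.2596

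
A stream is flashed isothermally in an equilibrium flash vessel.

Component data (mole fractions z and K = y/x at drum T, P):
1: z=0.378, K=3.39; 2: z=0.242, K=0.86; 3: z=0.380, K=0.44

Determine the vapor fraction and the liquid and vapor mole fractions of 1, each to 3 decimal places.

ψ = 0.621, x_1 = 0.152, y_1 = 0.516

Rachford–Rice: g(ψ) = Σ zᵢ(Kᵢ−1)/(1+ψ(Kᵢ−1)) = 0.
Feasibility: ΣzᵢKᵢ = 1.657, Σzᵢ/Kᵢ = 1.257 — both > 1, two phases present.
Iterate (Newton) starting at ψ = 0.5:
  ψ = 0.500: g = 0.0796, g' = -0.684 → ψ = 0.616
  ψ = 0.616: g = 0.0032, g' = -0.637 → ψ = 0.621
Converged at ψ = 0.621.
Compositions from xᵢ = zᵢ/(1+ψ(Kᵢ−1)), yᵢ = Kᵢxᵢ:
  1: x = 0.152, y = 0.516
  2: x = 0.265, y = 0.228
  3: x = 0.583, y = 0.256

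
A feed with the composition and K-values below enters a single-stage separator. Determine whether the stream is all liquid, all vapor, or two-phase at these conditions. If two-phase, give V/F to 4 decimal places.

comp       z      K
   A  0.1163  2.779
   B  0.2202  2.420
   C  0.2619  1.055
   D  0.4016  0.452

ΣzᵢKᵢ = 1.3139; Σzᵢ/Kᵢ = 1.2696.
Both exceed 1, so a two-phase solution exists.
Let ψ = V/F and solve Σ zᵢ(Kᵢ−1)/(1+ψ(Kᵢ−1)) = 0.
Iterate (Newton) starting at ψ = 0.5:
  ψ = 0.5000: g = 0.00324, g' = -0.4845 → ψ = 0.5067
Converged at ψ = 0.5067.

two-phase, V/F = 0.5067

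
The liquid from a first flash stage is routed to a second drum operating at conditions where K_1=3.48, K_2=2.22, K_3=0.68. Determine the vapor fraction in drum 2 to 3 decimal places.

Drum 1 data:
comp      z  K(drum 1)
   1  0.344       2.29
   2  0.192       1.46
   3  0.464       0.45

Drum 1:
Let ψ₁ = V/F and solve Σ zᵢ(Kᵢ−1)/(1+ψ₁(Kᵢ−1)) = 0.
Feasibility: ΣzᵢKᵢ = 1.277, Σzᵢ/Kᵢ = 1.313 — both > 1, two phases present.
Newton iteration, ψ₁⁰ = 0.5:
  ψ₁ = 0.500: g = -0.0104, g' = -0.505 → ψ₁ = 0.479
Converged at ψ₁ = 0.479.
Drum-1 compositions:
  1: x = 0.213, y = 0.487
  2: x = 0.157, y = 0.230
  3: x = 0.630, y = 0.284
Drum-2 feed = drum-1 liquid: z₂ = (0.2126, 0.1573, 0.6301).
Drum 2:
Rachford–Rice: g(ψ₂) = Σ zᵢ(Kᵢ−1)/(1+ψ₂(Kᵢ−1)) = 0.
Feasibility: ΣzᵢKᵢ = 1.517, Σzᵢ/Kᵢ = 1.059 — both > 1, two phases present.
Newton iteration, ψ₂⁰ = 0.34:
  ψ₂ = 0.340: g = 0.1954, g' = -0.583 → ψ₂ = 0.675
  ψ₂ = 0.675: g = 0.0451, g' = -0.358 → ψ₂ = 0.801
  ψ₂ = 0.801: g = 0.0024, g' = -0.323 → ψ₂ = 0.809
Converged at ψ₂ = 0.809.
  1: x = 0.071, y = 0.246
  2: x = 0.079, y = 0.176
  3: x = 0.850, y = 0.578

V/F (drum 2) = 0.809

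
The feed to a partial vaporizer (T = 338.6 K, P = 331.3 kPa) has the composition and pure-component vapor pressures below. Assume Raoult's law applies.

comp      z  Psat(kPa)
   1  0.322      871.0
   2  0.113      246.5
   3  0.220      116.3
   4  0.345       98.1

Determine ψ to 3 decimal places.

Raoult's law: Kᵢ = Pᵢˢᵃᵗ/P = Pᵢˢᵃᵗ/331.3.
  K_1 = 871.0/331.3 = 2.62904, K_2 = 246.5/331.3 = 0.74404, K_3 = 116.3/331.3 = 0.35104, K_4 = 98.1/331.3 = 0.29611
Newton iteration, ψ⁰ = 0.5:
  ψ = 0.500: g = -0.3302, g' = -0.879 → ψ = 0.125
  ψ = 0.125: g = -0.0153, g' = -0.914 → ψ = 0.108
Converged at ψ = 0.108.

ψ = 0.108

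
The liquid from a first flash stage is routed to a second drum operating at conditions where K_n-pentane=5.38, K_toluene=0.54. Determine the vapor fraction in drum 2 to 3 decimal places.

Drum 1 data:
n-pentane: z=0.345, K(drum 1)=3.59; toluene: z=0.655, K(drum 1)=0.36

Drum 1:
Material balance + equilibrium reduce to Σ zᵢ(Kᵢ−1)/(1+ψ₁(Kᵢ−1)) = 0.
Feasibility: ΣzᵢKᵢ = 1.474, Σzᵢ/Kᵢ = 1.916 — both > 1, two phases present.
Iterate (Newton) starting at ψ₁ = 0.5:
  ψ₁ = 0.500: g = -0.2271, g' = -1.020 → ψ₁ = 0.277
  ψ₁ = 0.277: g = 0.0105, g' = -1.181 → ψ₁ = 0.286
Converged at ψ₁ = 0.286.
Drum-1 compositions:
  n-pentane: x = 0.198, y = 0.711
  toluene: x = 0.802, y = 0.289
Drum-2 feed = drum-1 liquid: z₂ = (0.1981, 0.8019).
Drum 2:
Material balance + equilibrium reduce to Σ zᵢ(Kᵢ−1)/(1+ψ₂(Kᵢ−1)) = 0.
Check two-phase: ΣzᵢKᵢ = 1.499 > 1 and Σzᵢ/Kᵢ = 1.522 > 1, so g(0) = 0.499 > 0 and g(1) = -0.522 < 0.
Binary case is linear: z₁(K₁−1)(1+ψ₂(K₂−1)) + z₂(K₂−1)(1+ψ₂(K₁−1)) = 0
⇒ ψ₂ = [z₁(K₁−1)+z₂(K₂−1)] / [−(K₁−1)(K₂−1)] = 0.4990/2.0148 = 0.248
  n-pentane: x = 0.095, y = 0.511
  toluene: x = 0.905, y = 0.489

V/F (drum 2) = 0.248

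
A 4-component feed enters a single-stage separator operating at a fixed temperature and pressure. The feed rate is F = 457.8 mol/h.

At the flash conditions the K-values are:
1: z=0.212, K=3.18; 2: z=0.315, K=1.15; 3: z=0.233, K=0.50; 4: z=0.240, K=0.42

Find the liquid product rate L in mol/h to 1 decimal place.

L = 305.0 mol/h

Newton–Raphson from V/F = 0.32:
  V/F = 0.320: g = 0.0077, g' = -0.560 → V/F = 0.334
Converged at V/F = 0.334.
Then V = V/F·F = 0.3339·457.8 = 152.8 mol/h and L = F − V = 305.0 mol/h.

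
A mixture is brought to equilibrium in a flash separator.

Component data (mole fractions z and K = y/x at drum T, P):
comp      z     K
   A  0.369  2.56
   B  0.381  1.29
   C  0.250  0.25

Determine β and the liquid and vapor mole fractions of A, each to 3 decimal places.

β = 0.666, x_A = 0.181, y_A = 0.463

Newton–Raphson from β = 0.5:
  β = 0.500: g = 0.1199, g' = -0.668 → β = 0.680
  β = 0.680: g = -0.0106, g' = -0.819 → β = 0.667
  β = 0.667: g = -0.0001, g' = -0.801 → β = 0.666
Converged at β = 0.666.
Compositions from xᵢ = zᵢ/(1+β(Kᵢ−1)), yᵢ = Kᵢxᵢ:
  A: x = 0.181, y = 0.463
  B: x = 0.319, y = 0.412
  C: x = 0.500, y = 0.125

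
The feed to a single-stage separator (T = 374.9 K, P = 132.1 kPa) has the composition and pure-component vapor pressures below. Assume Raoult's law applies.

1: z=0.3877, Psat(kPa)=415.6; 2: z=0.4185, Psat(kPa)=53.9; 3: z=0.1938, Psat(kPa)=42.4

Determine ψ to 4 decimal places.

Raoult's law: Kᵢ = Pᵢˢᵃᵗ/P = Pᵢˢᵃᵗ/132.1.
  K_1 = 415.6/132.1 = 3.146101, K_2 = 53.9/132.1 = 0.408024, K_3 = 42.4/132.1 = 0.320969
Newton–Raphson from ψ = 0.37:
  ψ = 0.3700: g = -0.02920, g' = -0.9546 → ψ = 0.3394
  ψ = 0.3394: g = 0.00035, g' = -0.9783 → ψ = 0.3398
Converged at ψ = 0.3398.

ψ = 0.3398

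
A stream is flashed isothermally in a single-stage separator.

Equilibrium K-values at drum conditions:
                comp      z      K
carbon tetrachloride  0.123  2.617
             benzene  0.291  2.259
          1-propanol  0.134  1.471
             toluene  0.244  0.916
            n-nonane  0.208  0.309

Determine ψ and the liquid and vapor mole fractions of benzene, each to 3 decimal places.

Newton–Raphson from ψ = 0.5:
  ψ = 0.500: g = 0.1449, g' = -0.525 → ψ = 0.776
  ψ = 0.776: g = -0.0120, g' = -0.661 → ψ = 0.758
  ψ = 0.758: g = -0.0002, g' = -0.641 → ψ = 0.757
Converged at ψ = 0.757.
Compositions from xᵢ = zᵢ/(1+ψ(Kᵢ−1)), yᵢ = Kᵢxᵢ:
  carbon tetrachloride: x = 0.055, y = 0.145
  benzene: x = 0.149, y = 0.336
  1-propanol: x = 0.099, y = 0.145
  toluene: x = 0.261, y = 0.239
  n-nonane: x = 0.436, y = 0.135

ψ = 0.757, x_benzene = 0.149, y_benzene = 0.336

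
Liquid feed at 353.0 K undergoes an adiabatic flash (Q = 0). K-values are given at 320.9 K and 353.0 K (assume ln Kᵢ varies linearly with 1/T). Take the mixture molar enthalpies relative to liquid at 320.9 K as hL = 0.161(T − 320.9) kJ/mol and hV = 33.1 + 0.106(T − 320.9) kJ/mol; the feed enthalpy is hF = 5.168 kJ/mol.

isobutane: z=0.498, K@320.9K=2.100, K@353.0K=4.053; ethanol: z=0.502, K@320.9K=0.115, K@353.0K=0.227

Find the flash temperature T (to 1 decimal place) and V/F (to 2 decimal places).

T = 322.9 K, V/F = 0.15

Adiabatic flash: solve Rachford–Rice at each trial T, then check hF = ψ·hV(T) + (1−ψ)·hL(T).
  T = 320.9 K: K = (2.100, 0.115), RR gives ψ = 0.106, H_out = 3.520 kJ/mol
  T = 353.0 K: K = (4.053, 0.227), RR gives ψ = 0.480, H_out = 20.203 kJ/mol
  T = 336.9 K: K = (2.960, 0.164), RR gives ψ = 0.340, H_out = 13.520 kJ/mol
  T = 328.9 K: K = (2.504, 0.138), RR gives ψ = 0.244, H_out = 9.253 kJ/mol
  T = 324.9 K: K = (2.296, 0.126), RR gives ψ = 0.182, H_out = 6.640 kJ/mol
  T = 322.9 K: K = (2.196, 0.120), RR gives ψ = 0.147, H_out = 5.156 kJ/mol
Linear interpolation between T = 322.9 (H_out = 5.156) and T = 324.9 (H_out = 6.640) on hF = 5.168 gives T ≈ 322.9 K, at which ψ = 0.15.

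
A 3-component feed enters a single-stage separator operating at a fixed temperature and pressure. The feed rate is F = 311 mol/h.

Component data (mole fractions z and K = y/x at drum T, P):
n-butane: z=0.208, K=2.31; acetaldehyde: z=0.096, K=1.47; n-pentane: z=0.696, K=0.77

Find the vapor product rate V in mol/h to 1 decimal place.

Rachford–Rice: g(V/F) = Σ zᵢ(Kᵢ−1)/(1+V/F(Kᵢ−1)) = 0.
g(0) = ΣzᵢKᵢ − 1 = 0.158 and g(1) = 1 − Σzᵢ/Kᵢ = -0.059, so a root lies in (0, 1).
Newton iteration, V/F⁰ = 0.5:
  V/F = 0.500: g = 0.0203, g' = -0.191 → V/F = 0.606
  V/F = 0.606: g = 0.0010, g' = -0.173 → V/F = 0.612
Converged at V/F = 0.612.
Then V = V/F·F = 0.6118·311 = 190.3 mol/h and L = F − V = 120.7 mol/h.

V = 190.3 mol/h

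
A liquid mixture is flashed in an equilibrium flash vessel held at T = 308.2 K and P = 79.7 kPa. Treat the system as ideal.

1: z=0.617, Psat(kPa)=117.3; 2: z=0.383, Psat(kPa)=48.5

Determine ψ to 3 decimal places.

ψ = 0.764

Raoult's law: Kᵢ = Pᵢˢᵃᵗ/P = Pᵢˢᵃᵗ/79.7.
  K_1 = 117.3/79.7 = 1.47177, K_2 = 48.5/79.7 = 0.60853
Rachford–Rice: g(ψ) = Σ zᵢ(Kᵢ−1)/(1+ψ(Kᵢ−1)) = 0.
Check two-phase: ΣzᵢKᵢ = 1.141 > 1 and Σzᵢ/Kᵢ = 1.049 > 1, so g(0) = 0.141 > 0 and g(1) = -0.049 < 0.
Newton iteration, ψ⁰ = 0.38:
  ψ = 0.380: g = 0.0707, g' = -0.180 → ψ = 0.773
  ψ = 0.773: g = -0.0018, g' = -0.194 → ψ = 0.764
Converged at ψ = 0.764.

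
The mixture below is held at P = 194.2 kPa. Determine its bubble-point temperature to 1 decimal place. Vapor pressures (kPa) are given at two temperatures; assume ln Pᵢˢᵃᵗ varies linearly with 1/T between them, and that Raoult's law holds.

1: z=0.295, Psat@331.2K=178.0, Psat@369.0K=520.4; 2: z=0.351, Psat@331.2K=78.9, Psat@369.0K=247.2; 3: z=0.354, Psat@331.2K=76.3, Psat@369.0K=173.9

Bubble-point temperature: ΣzᵢPᵢˢᵃᵗ(T) = P. Interpolate ln Pᵢˢᵃᵗ = aᵢ + bᵢ/T.
  T = 331.2 K: ΣzᵢPᵢˢᵃᵗ = 107.21 kPa
  T = 369.0 K: ΣzᵢPᵢˢᵃᵗ = 301.85 kPa
  T = 350.1 K: ΣzᵢPᵢˢᵃᵗ = 184.67 kPa
  T = 359.6 K: ΣzᵢPᵢˢᵃᵗ = 237.85 kPa
  T = 354.9 K: ΣzᵢPᵢˢᵃᵗ = 210.19 kPa
  T = 352.5 K: ΣzᵢPᵢˢᵃᵗ = 197.10 kPa
  T = 351.3 K: ΣzᵢPᵢˢᵃᵗ = 190.80 kPa
  T = 351.9 K: ΣzᵢPᵢˢᵃᵗ = 193.93 kPa
Interpolating between 351.9 K and 352.5 K gives T ≈ 352.0 K.

T = 352.0 K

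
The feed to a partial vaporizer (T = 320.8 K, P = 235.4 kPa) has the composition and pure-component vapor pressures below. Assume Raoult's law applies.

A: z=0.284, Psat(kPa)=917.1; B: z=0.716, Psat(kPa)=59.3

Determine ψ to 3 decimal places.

Raoult's law: Kᵢ = Pᵢˢᵃᵗ/P = Pᵢˢᵃᵗ/235.4.
  K_A = 917.1/235.4 = 3.89592, K_B = 59.3/235.4 = 0.25191
Let ψ = V/F and solve Σ zᵢ(Kᵢ−1)/(1+ψ(Kᵢ−1)) = 0.
g(0) = ΣzᵢKᵢ − 1 = 0.287 and g(1) = 1 − Σzᵢ/Kᵢ = -1.915, so a root lies in (0, 1).
Newton iteration, ψ⁰ = 0.5:
  ψ = 0.500: g = -0.5197, g' = -1.420 → ψ = 0.134
  ψ = 0.134: g = -0.0028, g' = -1.731 → ψ = 0.132
Converged at ψ = 0.132.

ψ = 0.132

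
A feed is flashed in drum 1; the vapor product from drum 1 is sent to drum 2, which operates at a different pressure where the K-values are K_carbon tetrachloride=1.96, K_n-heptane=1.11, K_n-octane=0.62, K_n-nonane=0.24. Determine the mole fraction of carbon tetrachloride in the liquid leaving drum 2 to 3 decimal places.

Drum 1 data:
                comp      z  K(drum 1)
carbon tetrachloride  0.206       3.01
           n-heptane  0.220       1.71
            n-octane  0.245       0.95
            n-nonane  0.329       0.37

Drum 1:
Let ψ₁ = V/F and solve Σ zᵢ(Kᵢ−1)/(1+ψ₁(Kᵢ−1)) = 0.
Feasibility: ΣzᵢKᵢ = 1.351, Σzᵢ/Kᵢ = 1.344 — both > 1, two phases present.
Newton–Raphson from ψ₁ = 0.5:
  ψ₁ = 0.500: g = 0.0066, g' = -0.546 → ψ₁ = 0.512
Converged at ψ₁ = 0.512.
Drum-1 compositions:
  carbon tetrachloride: x = 0.102, y = 0.306
  n-heptane: x = 0.161, y = 0.276
  n-octane: x = 0.251, y = 0.239
  n-nonane: x = 0.486, y = 0.180
Drum-2 feed = drum-1 vapor: z₂ = (0.3055, 0.2759, 0.2389, 0.1797).
Drum 2:
Newton–Raphson from ψ₂ = 0.66:
  ψ₂ = 0.660: g = -0.1874, g' = -0.588 → ψ₂ = 0.341
  ψ₂ = 0.341: g = -0.0385, g' = -0.398 → ψ₂ = 0.244
  ψ₂ = 0.244: g = -0.0007, g' = -0.386 → ψ₂ = 0.243
Converged at ψ₂ = 0.243.
  carbon tetrachloride: x = 0.248, y = 0.486
  n-heptane: x = 0.269, y = 0.298
  n-octane: x = 0.263, y = 0.163
  n-nonane: x = 0.220, y = 0.053

x_carbon tetrachloride (drum 2) = 0.248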